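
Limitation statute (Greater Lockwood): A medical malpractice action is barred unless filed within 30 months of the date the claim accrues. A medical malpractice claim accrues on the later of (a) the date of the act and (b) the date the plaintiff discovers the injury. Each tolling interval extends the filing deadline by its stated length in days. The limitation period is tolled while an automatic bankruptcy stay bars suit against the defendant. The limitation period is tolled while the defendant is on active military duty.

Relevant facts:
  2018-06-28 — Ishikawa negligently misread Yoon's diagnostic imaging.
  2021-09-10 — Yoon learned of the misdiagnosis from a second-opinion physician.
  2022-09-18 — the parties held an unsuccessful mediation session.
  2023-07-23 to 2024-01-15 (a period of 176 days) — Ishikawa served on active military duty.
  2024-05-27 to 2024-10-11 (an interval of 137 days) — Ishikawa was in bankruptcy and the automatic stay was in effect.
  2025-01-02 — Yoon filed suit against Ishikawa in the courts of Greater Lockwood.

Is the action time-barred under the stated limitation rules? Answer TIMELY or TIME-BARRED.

Because discovery on 2021-09-10 post-dates the 2018-06-28 act, accrual under the later-of rule falls on 2021-09-10.
The untolled deadline — 30 months after 2021-09-10 — is 2024-03-10.
The period was tolled for 176 days by the defendant's active military service (2023-07-23 to 2024-01-15), pushing the deadline to 2024-09-02.
Because the automatic bankruptcy stay ran from 2024-05-27 to 2024-10-11, the deadline is extended by 137 days to 2025-01-17.
The other events in the timeline have no effect on the limitation period under the stated rules.
Filing on 2025-01-02 beat the 2025-01-17 deadline — the action is timely.

TIMELY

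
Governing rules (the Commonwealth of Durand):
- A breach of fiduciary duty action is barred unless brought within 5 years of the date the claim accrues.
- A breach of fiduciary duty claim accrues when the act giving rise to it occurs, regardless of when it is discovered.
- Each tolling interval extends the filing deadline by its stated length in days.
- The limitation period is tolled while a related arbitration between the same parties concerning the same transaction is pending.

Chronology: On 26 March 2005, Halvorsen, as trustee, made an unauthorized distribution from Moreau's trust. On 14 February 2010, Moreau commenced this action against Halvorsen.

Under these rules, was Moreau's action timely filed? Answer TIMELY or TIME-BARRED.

The claim accrued on 26 March 2005, when the wrongful act occurred.
Adding the 5 years base period to 26 March 2005 gives a deadline of 26 March 2010, before any tolling.
Moreau filed on 14 February 2010, before the 26 March 2010 deadline, so the action is timely.

TIMELY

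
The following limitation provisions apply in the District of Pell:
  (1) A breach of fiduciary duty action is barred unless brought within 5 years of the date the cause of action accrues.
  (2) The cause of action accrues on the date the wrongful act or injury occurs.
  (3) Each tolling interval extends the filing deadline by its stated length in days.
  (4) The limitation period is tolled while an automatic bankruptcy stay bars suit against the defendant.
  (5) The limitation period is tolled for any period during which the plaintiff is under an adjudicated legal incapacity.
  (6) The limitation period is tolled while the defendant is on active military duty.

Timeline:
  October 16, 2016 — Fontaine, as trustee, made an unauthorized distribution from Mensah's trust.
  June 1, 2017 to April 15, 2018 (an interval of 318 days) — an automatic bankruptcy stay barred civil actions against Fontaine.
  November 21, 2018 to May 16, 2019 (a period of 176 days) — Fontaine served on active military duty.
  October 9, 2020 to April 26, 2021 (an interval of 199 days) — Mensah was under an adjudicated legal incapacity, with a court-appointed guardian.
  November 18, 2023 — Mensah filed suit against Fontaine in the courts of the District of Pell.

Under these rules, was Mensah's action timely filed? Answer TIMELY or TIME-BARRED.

The cause of action accrued on October 16, 2016, the date of the act.
5 years from October 16, 2016 is October 16, 2021.
The period was tolled for 318 days by the automatic bankruptcy stay (June 1, 2017 to April 15, 2018), pushing the deadline to August 30, 2022.
The period was tolled for 176 days by the defendant's active military service (November 21, 2018 to May 16, 2019), pushing the deadline to February 22, 2023.
The period was tolled for 199 days by the plaintiff's legal incapacity (October 9, 2020 to April 26, 2021), pushing the deadline to September 9, 2023.
Filing on November 18, 2023 missed the September 9, 2023 deadline — the action is time-barred.

TIME-BARRED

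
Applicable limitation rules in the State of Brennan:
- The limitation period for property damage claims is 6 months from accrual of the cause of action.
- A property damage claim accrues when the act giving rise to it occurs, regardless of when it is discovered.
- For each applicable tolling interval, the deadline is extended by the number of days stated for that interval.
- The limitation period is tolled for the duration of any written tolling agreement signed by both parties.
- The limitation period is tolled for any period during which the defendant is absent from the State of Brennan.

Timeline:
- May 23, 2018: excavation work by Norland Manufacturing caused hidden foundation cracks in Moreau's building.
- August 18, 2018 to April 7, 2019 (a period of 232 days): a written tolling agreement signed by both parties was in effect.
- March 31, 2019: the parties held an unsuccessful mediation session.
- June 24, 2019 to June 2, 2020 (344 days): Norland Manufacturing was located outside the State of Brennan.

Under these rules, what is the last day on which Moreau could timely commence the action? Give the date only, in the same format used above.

June 21, 2020

The limitation period began to run on May 23, 2018.
Adding the 6 months base period to May 23, 2018 gives a deadline of November 23, 2018, before any tolling.
The period was tolled for 232 days by the written tolling agreement (August 18, 2018 to April 7, 2019), pushing the deadline to July 13, 2019.
The defendant's absence from the jurisdiction from June 24, 2019 to June 2, 2020 tolled the period for 344 days, extending the deadline to June 21, 2020.
Nothing else in the chronology tolls or restarts the period.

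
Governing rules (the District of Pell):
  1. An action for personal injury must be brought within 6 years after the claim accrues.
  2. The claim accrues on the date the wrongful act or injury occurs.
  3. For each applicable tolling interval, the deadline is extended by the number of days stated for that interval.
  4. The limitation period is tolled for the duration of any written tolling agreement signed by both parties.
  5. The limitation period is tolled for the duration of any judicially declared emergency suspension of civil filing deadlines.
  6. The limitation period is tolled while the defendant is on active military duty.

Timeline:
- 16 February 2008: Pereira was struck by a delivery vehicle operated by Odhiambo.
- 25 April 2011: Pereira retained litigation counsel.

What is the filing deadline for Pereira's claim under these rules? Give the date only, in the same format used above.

The claim accrued on 16 February 2008, when the wrongful act occurred.
6 years from 16 February 2008 is 16 February 2014.
The other events in the timeline have no effect on the limitation period under the stated rules.

16 February 2014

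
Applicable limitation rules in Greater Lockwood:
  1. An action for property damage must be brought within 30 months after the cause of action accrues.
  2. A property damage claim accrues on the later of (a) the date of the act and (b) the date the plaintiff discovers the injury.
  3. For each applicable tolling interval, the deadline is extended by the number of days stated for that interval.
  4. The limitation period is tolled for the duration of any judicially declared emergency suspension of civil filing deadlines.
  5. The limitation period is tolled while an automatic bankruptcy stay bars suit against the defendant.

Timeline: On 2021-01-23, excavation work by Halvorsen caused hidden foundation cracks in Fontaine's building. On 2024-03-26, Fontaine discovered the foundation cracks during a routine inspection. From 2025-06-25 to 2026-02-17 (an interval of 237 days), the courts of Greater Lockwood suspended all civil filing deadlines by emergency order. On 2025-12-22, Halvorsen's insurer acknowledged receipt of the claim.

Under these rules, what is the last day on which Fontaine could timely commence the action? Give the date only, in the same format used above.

2027-05-21

The claim accrued on 2024-03-26 — the later of the 2021-01-23 act and the 2024-03-26 discovery.
Adding the 30 months base period to 2024-03-26 gives a deadline of 2026-09-26, before any tolling.
The period was tolled for 237 days by the emergency suspension of filing deadlines (2025-06-25 to 2026-02-17), pushing the deadline to 2027-05-21.
None of the other events listed affects the running of the period under the stated rules.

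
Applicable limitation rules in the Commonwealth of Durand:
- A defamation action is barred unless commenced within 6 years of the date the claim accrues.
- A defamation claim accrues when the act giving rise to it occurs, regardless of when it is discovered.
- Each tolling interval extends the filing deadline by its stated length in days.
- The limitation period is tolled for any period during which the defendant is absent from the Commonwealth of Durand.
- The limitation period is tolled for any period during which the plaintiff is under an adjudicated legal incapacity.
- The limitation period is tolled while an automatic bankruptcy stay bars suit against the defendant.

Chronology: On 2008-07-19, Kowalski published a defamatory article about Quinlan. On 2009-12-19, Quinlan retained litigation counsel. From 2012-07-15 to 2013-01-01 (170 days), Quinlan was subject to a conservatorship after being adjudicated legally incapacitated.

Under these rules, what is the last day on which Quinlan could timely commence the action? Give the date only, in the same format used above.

2015-01-05

The claim accrued on 2008-07-19, the date of the act.
The untolled deadline — 6 years after 2008-07-19 — is 2014-07-19.
The plaintiff's legal incapacity from 2012-07-15 to 2013-01-01 tolled the period for 170 days, extending the deadline to 2015-01-05.
Nothing else in the chronology tolls or restarts the period.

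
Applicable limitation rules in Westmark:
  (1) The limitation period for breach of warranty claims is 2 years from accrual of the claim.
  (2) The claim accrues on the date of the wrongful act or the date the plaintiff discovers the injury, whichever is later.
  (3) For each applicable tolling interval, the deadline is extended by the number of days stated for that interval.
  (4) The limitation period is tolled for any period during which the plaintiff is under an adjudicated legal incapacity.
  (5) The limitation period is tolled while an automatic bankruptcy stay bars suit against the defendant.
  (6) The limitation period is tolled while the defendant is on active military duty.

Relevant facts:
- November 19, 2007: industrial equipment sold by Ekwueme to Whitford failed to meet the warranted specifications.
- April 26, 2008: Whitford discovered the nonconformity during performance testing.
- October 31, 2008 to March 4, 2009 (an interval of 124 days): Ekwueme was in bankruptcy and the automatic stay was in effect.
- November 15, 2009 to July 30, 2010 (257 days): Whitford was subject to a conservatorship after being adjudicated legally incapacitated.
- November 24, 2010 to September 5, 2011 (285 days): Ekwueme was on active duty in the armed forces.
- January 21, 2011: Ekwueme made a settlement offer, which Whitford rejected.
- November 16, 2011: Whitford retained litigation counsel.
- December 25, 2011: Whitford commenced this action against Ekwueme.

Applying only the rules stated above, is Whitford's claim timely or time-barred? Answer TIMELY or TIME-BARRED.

Because discovery on April 26, 2008 post-dates the November 19, 2007 act, accrual under the later-of rule falls on April 26, 2008.
The untolled deadline — 2 years after April 26, 2008 — is April 26, 2010.
The automatic bankruptcy stay from October 31, 2008 to March 4, 2009 tolled the period for 124 days, extending the deadline to August 28, 2010.
The period was tolled for 257 days by the plaintiff's legal incapacity (November 15, 2009 to July 30, 2010), pushing the deadline to May 12, 2011.
The defendant's active military service from November 24, 2010 to September 5, 2011 tolled the period for 285 days, extending the deadline to February 21, 2012.
Nothing else in the chronology tolls or restarts the period.
The December 25, 2011 filing precedes the February 21, 2012 deadline; the claim is timely.

TIMELY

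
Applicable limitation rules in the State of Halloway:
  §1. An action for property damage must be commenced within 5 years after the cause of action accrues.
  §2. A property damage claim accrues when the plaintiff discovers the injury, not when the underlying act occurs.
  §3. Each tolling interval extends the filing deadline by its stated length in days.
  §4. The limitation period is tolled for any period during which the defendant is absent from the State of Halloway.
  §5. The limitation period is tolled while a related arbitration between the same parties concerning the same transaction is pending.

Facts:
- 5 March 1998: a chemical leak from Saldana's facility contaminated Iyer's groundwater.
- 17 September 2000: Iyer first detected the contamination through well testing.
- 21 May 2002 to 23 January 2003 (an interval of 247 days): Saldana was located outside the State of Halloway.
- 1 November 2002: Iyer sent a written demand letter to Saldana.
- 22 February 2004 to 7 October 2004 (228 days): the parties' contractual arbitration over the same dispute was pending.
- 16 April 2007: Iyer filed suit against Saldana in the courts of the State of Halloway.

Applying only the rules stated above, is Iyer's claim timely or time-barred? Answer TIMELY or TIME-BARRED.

Under the discovery rule, the claim accrued on 17 September 2000, when Iyer discovered the injury — not on the 5 March 1998 date of the underlying act.
The untolled deadline — 5 years after 17 September 2000 — is 17 September 2005.
The defendant's absence from the jurisdiction from 21 May 2002 to 23 January 2003 tolled the period for 247 days, extending the deadline to 22 May 2006.
The pending related arbitration from 22 February 2004 to 7 October 2004 tolled the period for 228 days, extending the deadline to 5 January 2007.
None of the other events listed affects the running of the period under the stated rules.
The 16 April 2007 filing falls after the 5 January 2007 deadline; the claim is time-barred.

TIME-BARRED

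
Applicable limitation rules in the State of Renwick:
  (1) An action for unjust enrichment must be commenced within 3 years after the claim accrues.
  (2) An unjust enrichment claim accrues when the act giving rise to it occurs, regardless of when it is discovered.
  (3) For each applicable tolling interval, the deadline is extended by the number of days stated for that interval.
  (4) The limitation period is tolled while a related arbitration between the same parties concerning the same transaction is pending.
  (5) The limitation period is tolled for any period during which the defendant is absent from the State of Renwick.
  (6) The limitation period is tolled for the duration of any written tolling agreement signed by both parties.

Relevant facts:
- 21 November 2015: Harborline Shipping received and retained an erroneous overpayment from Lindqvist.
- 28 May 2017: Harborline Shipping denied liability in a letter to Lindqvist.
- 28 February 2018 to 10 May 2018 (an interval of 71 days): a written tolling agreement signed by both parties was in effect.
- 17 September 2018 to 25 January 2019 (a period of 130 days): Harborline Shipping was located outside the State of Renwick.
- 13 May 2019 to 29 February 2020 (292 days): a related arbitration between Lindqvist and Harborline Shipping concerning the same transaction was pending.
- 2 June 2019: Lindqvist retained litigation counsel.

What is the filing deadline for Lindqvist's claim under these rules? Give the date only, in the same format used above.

The claim accrued on 21 November 2015, the date of the act.
3 years from 21 November 2015 is 21 November 2018.
Because the written tolling agreement ran from 28 February 2018 to 10 May 2018, the deadline is extended by 71 days to 31 January 2019.
The period was tolled for 130 days by the defendant's absence from the jurisdiction (17 September 2018 to 25 January 2019), pushing the deadline to 10 June 2019.
The period was tolled for 292 days by the pending related arbitration (13 May 2019 to 29 February 2020), pushing the deadline to 28 March 2020.
Nothing else in the chronology tolls or restarts the period.

28 March 2020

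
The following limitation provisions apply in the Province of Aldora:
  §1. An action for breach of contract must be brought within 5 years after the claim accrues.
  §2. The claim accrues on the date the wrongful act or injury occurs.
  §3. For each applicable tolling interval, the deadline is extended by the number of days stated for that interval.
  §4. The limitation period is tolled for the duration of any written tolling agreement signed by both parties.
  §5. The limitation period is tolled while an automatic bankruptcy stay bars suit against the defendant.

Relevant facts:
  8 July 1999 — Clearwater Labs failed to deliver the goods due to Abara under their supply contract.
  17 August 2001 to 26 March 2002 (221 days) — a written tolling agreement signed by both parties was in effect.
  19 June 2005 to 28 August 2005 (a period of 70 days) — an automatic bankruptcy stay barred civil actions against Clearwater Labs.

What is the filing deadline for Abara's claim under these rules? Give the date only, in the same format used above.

The limitation period began to run on 8 July 1999.
Adding the 5 years base period to 8 July 1999 gives a deadline of 8 July 2004, before any tolling.
Because the written tolling agreement ran from 17 August 2001 to 26 March 2002, the deadline is extended by 221 days to 14 February 2005.
By the time the automatic bankruptcy stay began on 19 June 2005, the limitation period had already expired on 14 February 2005; that interval cannot revive it.

14 February 2005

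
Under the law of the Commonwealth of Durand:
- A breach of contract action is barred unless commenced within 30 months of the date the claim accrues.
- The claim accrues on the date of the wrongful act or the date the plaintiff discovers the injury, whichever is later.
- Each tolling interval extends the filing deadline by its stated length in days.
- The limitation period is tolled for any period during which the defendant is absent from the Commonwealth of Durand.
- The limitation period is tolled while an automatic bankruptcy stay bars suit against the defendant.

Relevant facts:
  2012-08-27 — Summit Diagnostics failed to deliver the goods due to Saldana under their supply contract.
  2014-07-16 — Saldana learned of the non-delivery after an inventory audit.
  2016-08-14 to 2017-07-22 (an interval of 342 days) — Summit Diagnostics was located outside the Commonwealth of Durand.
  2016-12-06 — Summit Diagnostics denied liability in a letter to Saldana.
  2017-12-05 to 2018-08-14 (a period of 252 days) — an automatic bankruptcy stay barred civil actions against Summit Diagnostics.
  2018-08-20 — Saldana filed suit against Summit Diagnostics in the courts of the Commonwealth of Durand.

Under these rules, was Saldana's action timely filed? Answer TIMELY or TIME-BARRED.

TIMELY

Taking the later of the act (2012-08-27) and discovery (2014-07-16), the claim accrued on 2014-07-16.
30 months from 2014-07-16 is 2017-01-16.
Because the defendant's absence from the jurisdiction ran from 2016-08-14 to 2017-07-22, the deadline is extended by 342 days to 2017-12-24.
Because the automatic bankruptcy stay ran from 2017-12-05 to 2018-08-14, the deadline is extended by 252 days to 2018-09-02.
None of the other events listed affects the running of the period under the stated rules.
Filing on 2018-08-20 beat the 2018-09-02 deadline — the action is timely.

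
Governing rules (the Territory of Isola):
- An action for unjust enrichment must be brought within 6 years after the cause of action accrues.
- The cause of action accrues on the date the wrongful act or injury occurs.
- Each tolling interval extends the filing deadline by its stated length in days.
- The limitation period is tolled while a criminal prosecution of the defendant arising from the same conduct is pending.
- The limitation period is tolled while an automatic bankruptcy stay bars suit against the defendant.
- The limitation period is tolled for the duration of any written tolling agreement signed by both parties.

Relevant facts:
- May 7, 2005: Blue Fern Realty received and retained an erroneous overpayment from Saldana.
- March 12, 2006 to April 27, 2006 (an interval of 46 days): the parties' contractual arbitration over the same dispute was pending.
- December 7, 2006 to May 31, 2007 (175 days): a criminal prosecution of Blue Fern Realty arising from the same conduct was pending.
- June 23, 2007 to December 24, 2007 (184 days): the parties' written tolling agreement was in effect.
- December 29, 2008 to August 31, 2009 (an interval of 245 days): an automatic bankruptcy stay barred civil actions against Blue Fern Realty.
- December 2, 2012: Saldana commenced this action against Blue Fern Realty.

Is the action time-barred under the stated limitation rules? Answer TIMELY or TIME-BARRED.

The limitation period began to run on May 7, 2005.
The untolled deadline — 6 years after May 7, 2005 — is May 7, 2011.
Because the pending criminal prosecution ran from December 7, 2006 to May 31, 2007, the deadline is extended by 175 days to October 29, 2011.
The period was tolled for 184 days by the written tolling agreement (June 23, 2007 to December 24, 2007), pushing the deadline to April 30, 2012.
Because the automatic bankruptcy stay ran from December 29, 2008 to August 31, 2009, the deadline is extended by 245 days to December 31, 2012.
Although a pending arbitration ran from March 12, 2006 to April 27, 2006, the stated rules do not make that a tolling event, so it is disregarded.
Saldana filed on December 2, 2012, before the December 31, 2012 deadline, so the action is timely.

TIMELY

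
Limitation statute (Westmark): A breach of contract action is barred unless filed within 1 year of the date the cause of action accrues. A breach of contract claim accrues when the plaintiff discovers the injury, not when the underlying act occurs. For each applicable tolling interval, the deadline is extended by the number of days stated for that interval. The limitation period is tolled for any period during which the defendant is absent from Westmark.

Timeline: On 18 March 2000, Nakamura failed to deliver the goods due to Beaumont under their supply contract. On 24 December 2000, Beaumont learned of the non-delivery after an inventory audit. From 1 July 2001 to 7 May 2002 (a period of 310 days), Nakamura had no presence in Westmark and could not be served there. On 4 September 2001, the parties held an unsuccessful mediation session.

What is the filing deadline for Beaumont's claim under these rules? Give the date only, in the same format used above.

Accrual is tied to discovery, so the period began on 24 December 2000 rather than on 18 March 2000 when the act occurred.
Adding the 1 year base period to 24 December 2000 gives a deadline of 24 December 2001, before any tolling.
The period was tolled for 310 days by the defendant's absence from the jurisdiction (1 July 2001 to 7 May 2002), pushing the deadline to 30 October 2002.
None of the other events listed affects the running of the period under the stated rules.

30 October 2002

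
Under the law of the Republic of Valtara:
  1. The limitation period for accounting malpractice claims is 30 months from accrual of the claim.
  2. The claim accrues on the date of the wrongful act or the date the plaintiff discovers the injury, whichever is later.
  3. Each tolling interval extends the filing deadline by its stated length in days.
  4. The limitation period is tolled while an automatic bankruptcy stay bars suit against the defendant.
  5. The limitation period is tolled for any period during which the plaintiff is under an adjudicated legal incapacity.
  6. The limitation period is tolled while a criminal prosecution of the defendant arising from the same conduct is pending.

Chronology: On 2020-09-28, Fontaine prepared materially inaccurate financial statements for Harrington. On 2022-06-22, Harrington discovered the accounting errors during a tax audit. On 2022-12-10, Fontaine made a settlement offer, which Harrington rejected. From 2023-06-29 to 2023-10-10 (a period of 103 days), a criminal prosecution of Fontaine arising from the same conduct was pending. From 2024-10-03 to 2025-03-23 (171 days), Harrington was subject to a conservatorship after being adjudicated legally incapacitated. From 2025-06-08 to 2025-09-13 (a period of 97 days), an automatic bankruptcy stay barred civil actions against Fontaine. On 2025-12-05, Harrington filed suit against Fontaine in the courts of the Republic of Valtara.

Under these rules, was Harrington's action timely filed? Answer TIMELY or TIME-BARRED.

Because discovery on 2022-06-22 post-dates the 2020-09-28 act, accrual under the later-of rule falls on 2022-06-22.
30 months from 2022-06-22 is 2024-12-22.
Because the pending criminal prosecution ran from 2023-06-29 to 2023-10-10, the deadline is extended by 103 days to 2025-04-04.
Because the plaintiff's legal incapacity ran from 2024-10-03 to 2025-03-23, the deadline is extended by 171 days to 2025-09-22.
The period was tolled for 97 days by the automatic bankruptcy stay (2025-06-08 to 2025-09-13), pushing the deadline to 2025-12-28.
The other events in the timeline have no effect on the limitation period under the stated rules.
Harrington filed on 2025-12-05, before the 2025-12-28 deadline, so the action is timely.

TIMELY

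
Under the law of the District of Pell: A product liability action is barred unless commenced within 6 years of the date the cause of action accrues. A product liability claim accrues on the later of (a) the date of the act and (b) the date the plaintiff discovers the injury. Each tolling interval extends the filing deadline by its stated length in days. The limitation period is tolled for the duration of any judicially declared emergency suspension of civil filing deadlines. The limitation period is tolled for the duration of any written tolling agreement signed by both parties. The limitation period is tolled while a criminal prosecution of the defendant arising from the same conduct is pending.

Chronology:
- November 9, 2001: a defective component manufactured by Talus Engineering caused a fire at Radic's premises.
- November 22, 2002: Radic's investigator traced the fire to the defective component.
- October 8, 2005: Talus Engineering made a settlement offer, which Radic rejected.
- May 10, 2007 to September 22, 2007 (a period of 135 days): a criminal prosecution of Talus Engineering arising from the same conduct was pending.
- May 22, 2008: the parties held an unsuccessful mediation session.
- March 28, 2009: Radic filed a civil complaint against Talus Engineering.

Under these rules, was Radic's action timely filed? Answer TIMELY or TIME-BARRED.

Because discovery on November 22, 2002 post-dates the November 9, 2001 act, accrual under the later-of rule falls on November 22, 2002.
The untolled deadline — 6 years after November 22, 2002 — is November 22, 2008.
The period was tolled for 135 days by the pending criminal prosecution (May 10, 2007 to September 22, 2007), pushing the deadline to April 6, 2009.
Nothing else in the chronology tolls or restarts the period.
Radic filed on March 28, 2009, before the April 6, 2009 deadline, so the action is timely.

TIMELY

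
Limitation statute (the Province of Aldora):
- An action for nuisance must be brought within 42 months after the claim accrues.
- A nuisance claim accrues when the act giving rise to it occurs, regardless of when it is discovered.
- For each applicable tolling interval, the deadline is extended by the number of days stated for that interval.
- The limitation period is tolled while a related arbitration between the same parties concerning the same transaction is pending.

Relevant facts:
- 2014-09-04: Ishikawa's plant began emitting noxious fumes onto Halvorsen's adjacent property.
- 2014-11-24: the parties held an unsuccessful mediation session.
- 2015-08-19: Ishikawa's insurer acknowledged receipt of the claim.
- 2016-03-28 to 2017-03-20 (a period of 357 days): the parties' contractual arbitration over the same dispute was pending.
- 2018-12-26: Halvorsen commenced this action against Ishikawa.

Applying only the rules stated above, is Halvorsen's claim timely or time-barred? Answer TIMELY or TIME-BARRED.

TIMELY

The claim accrued on 2014-09-04, when the wrongful act occurred.
The untolled deadline — 42 months after 2014-09-04 — is 2018-03-04.
The period was tolled for 357 days by the pending related arbitration (2016-03-28 to 2017-03-20), pushing the deadline to 2019-02-24.
None of the other events listed affects the running of the period under the stated rules.
Filing on 2018-12-26 beat the 2019-02-24 deadline — the action is timely.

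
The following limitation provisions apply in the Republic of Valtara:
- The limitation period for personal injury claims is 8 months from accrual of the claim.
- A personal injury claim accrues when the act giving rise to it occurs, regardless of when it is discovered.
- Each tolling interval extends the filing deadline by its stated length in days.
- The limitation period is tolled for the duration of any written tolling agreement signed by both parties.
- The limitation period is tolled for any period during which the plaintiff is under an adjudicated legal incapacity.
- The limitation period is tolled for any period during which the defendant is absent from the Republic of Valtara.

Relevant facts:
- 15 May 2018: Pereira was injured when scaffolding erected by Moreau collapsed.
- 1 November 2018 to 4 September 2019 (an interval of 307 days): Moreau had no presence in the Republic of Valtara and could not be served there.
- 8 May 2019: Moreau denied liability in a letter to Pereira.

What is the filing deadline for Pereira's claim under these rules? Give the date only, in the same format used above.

18 November 2019

The claim accrued on 15 May 2018, when the wrongful act occurred.
Adding the 8 months base period to 15 May 2018 gives a deadline of 15 January 2019, before any tolling.
The period was tolled for 307 days by the defendant's absence from the jurisdiction (1 November 2018 to 4 September 2019), pushing the deadline to 18 November 2019.
None of the other events listed affects the running of the period under the stated rules.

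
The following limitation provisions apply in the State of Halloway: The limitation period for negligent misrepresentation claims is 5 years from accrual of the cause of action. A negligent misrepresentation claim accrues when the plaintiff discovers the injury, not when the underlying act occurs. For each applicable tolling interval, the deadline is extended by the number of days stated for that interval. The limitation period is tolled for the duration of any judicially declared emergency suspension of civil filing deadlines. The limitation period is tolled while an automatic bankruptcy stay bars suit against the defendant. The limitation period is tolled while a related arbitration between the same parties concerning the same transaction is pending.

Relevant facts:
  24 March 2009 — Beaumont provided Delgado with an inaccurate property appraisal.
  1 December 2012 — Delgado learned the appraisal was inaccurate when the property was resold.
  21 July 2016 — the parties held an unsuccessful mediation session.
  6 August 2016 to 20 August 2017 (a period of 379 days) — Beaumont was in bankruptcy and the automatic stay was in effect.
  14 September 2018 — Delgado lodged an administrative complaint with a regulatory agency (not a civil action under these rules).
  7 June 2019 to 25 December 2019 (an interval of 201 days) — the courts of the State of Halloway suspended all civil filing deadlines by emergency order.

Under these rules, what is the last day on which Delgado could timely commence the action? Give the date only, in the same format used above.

15 December 2018

The claim did not accrue until Delgado discovered the injury on 1 December 2012; the 24 March 2009 act date does not start the clock under the stated rule.
The untolled deadline — 5 years after 1 December 2012 — is 1 December 2017.
Because the automatic bankruptcy stay ran from 6 August 2016 to 20 August 2017, the deadline is extended by 379 days to 15 December 2018.
The emergency suspension of filing deadlines starting 7 June 2019 came too late — the period had run on 15 December 2018 — and so does not extend the deadline.
The other events in the timeline have no effect on the limitation period under the stated rules.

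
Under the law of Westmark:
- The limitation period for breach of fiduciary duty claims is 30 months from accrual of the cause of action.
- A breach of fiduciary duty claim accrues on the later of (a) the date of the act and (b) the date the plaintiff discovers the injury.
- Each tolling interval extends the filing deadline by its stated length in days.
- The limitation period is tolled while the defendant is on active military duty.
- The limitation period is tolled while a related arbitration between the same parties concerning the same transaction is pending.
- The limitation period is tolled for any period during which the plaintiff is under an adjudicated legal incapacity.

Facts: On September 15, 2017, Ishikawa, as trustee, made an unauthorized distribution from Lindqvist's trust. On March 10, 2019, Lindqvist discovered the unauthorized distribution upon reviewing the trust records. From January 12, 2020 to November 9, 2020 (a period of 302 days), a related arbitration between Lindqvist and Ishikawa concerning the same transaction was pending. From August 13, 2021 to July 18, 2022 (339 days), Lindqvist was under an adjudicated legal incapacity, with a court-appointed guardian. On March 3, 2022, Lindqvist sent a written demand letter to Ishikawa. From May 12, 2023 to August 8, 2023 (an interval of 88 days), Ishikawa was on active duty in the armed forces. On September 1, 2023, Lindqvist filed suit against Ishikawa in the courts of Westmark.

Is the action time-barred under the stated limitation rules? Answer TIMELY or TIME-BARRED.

Because discovery on March 10, 2019 post-dates the September 15, 2017 act, accrual under the later-of rule falls on March 10, 2019.
Adding the 30 months base period to March 10, 2019 gives a deadline of September 10, 2021, before any tolling.
Because the pending related arbitration ran from January 12, 2020 to November 9, 2020, the deadline is extended by 302 days to July 9, 2022.
The period was tolled for 339 days by the plaintiff's legal incapacity (August 13, 2021 to July 18, 2022), pushing the deadline to June 13, 2023.
The period was tolled for 88 days by the defendant's active military service (May 12, 2023 to August 8, 2023), pushing the deadline to September 9, 2023.
The other events in the timeline have no effect on the limitation period under the stated rules.
The September 1, 2023 filing precedes the September 9, 2023 deadline; the claim is timely.

TIMELY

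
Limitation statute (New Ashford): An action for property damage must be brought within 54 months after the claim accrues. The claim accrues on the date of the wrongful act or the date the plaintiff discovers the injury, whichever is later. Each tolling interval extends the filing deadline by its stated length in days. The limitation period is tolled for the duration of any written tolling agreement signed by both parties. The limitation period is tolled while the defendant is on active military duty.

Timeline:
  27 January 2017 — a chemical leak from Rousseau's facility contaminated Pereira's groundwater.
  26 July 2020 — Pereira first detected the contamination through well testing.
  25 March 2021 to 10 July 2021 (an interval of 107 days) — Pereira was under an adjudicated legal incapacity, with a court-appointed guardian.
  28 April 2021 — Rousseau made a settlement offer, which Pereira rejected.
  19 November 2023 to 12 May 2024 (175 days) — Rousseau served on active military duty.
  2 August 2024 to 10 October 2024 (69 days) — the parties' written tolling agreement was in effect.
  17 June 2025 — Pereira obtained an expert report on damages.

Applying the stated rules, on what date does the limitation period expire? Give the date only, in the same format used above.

27 September 2025

The claim accrued on 26 July 2020 — the later of the 27 January 2017 act and the 26 July 2020 discovery.
Adding the 54 months base period to 26 July 2020 gives a deadline of 26 January 2025, before any tolling.
The defendant's active military service from 19 November 2023 to 12 May 2024 tolled the period for 175 days, extending the deadline to 20 July 2025.
The written tolling agreement from 2 August 2024 to 10 October 2024 tolled the period for 69 days, extending the deadline to 27 September 2025.
Although the plaintiff's incapacity ran from 25 March 2021 to 10 July 2021, the stated rules do not make that a tolling event, so it is disregarded.
The other events in the timeline have no effect on the limitation period under the stated rules.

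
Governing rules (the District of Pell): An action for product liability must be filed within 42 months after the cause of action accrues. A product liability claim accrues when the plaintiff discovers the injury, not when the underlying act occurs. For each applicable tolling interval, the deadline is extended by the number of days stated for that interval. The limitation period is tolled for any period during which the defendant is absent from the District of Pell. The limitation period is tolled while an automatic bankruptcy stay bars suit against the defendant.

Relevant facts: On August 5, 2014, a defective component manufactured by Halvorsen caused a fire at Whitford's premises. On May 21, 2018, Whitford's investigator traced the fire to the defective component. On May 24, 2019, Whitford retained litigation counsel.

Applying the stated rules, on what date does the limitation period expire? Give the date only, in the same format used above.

The claim did not accrue until Whitford discovered the injury on May 21, 2018; the August 5, 2014 act date does not start the clock under the stated rule.
The untolled deadline — 42 months after May 21, 2018 — is November 21, 2021.
None of the other events listed affects the running of the period under the stated rules.

November 21, 2021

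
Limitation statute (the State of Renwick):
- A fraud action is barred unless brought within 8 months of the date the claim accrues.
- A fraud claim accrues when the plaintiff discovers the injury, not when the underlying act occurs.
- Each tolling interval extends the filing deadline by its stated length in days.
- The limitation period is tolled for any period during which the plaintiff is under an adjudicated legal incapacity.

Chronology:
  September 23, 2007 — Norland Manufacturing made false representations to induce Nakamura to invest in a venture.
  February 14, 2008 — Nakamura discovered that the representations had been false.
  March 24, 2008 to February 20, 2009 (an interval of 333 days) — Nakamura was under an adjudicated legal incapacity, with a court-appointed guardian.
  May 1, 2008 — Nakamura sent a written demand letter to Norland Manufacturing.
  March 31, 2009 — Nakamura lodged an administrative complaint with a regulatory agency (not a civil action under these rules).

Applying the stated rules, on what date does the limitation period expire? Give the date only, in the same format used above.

September 12, 2009

Under the discovery rule, the claim accrued on February 14, 2008, when Nakamura discovered the injury — not on the September 23, 2007 date of the underlying act.
8 months from February 14, 2008 is October 14, 2008.
The plaintiff's legal incapacity from March 24, 2008 to February 20, 2009 tolled the period for 333 days, extending the deadline to September 12, 2009.
Nothing else in the chronology tolls or restarts the period.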